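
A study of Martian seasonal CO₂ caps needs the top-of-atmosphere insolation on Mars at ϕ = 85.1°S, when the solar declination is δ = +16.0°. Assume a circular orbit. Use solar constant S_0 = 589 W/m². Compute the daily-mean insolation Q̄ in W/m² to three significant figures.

Q̄ ≈ 0.00 W/m²

cos h₀ = −tan(-85.1°) tan(+16.000°) = 3.3447 ≥ 1 ⇒ polar night, h₀ = 0 and Q̄ = 0.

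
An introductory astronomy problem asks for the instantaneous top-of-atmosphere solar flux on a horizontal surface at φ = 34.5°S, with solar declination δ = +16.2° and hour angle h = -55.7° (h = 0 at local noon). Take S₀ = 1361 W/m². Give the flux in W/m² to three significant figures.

392 W/m²

cos θ_z = sin φ sin δ + cos φ cos δ cos h = -0.158022 + 0.445976 = 0.287954.
Flux = S₀ · cos θ_z = 1361 × 0.287954 = 391.9 W/m².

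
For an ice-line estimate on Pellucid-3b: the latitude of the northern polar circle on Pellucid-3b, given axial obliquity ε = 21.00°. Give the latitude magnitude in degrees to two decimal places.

The polar circle is the lowest latitude that experiences at least one full rotation of continuous daylight at the northern-summer solstice; it lies at |φ| = 90° − ε = 90° − 21.00° = 69.00°.

69.00°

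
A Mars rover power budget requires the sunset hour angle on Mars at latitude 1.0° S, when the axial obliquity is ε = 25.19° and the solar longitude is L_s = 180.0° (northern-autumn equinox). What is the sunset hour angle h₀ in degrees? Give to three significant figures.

Solar declination: sin δ = sin ε · sin L_s = sin 25.19° × sin 180.0° = 0.00000, so δ = +0.000°.
cos h₀ = −tan ϕ · tan δ = −tan(-1.0°) × tan(+0.000°) = 0.0000, so h₀ = 1.5708 rad = 90.00°.

h₀ = 90.0°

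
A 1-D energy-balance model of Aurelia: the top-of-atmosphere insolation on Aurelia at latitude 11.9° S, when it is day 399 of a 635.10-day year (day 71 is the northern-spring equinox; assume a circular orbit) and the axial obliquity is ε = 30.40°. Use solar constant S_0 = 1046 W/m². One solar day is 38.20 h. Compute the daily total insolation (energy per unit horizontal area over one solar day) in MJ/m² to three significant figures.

Solar longitude: L_s = 360° × (399 − 71)/635.10 = 185.923°.
sin δ = sin 30.40° × sin 185.923° = -0.05222, so δ = -2.994°.
cos h₀ = −tan(-11.9°) tan(-2.994°) = -0.0110, h₀ = 1.5818 rad.
Bracket: h₀ sin ϕ sin δ + cos ϕ cos δ sin h₀ = 1.5818×-0.20620×-0.05222 + 0.97851×0.99864×0.99994 = 0.017032 + 0.977121 = 0.994153.
Q̄ = (S_0/π) × [bracket] = (1046/π) × 0.994153 = 331.01 W/m².
Daily total = Q̄ × 38.20 h × 3600 s/h = 331.01 × 38.20 × 3600 / 10⁶ = 45.52 MJ/m².

45.5 MJ/m²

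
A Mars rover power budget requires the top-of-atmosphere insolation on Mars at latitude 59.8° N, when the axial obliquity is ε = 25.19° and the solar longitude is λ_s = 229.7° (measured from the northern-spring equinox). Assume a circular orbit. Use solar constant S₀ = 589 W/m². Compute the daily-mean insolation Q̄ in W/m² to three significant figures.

Solar declination: sin δ = sin ε · sin λ_s = sin 25.19° × sin 229.7° = -0.32461, so δ = -18.942°.
cos H₀ = −tan(+59.8°) tan(-18.942°) = 0.5897, H₀ = 0.9402 rad.
Bracket: H₀ sin φ sin δ + cos φ cos δ sin H₀ = 0.9402×0.86427×-0.32461 + 0.50302×0.94585×0.80765 = -0.263774 + 0.384265 = 0.120491.
Q̄ = (S₀/π) × [bracket] = (589/π) × 0.120491 = 22.59 W/m².

Q̄ ≈ 22.6 W/m²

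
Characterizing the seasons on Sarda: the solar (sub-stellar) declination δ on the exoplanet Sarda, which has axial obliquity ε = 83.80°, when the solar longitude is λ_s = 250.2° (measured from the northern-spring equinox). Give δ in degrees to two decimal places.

δ = -69.29°

sin δ = sin ε · sin λ_s = sin 83.80° × sin 250.2° = -0.935378.
δ = arcsin(-0.935378) = -69.29°.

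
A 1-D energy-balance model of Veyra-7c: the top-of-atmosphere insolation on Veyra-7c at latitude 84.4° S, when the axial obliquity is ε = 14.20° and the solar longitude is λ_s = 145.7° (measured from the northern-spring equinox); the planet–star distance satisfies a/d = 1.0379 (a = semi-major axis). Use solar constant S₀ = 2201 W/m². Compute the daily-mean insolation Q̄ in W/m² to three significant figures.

Solar declination: sin δ = sin ε · sin λ_s = sin 14.20° × sin 145.7° = 0.13824, so δ = +7.946°.
cos H₀ = −tan(-84.4°) tan(+7.946°) = 1.4235 ≥ 1 ⇒ polar night, H₀ = 0 and Q̄ = 0.
Inverse-square distance factor (a/d)² = 1.0379² = 1.077236.

Q̄ ≈ 0.00 W/m²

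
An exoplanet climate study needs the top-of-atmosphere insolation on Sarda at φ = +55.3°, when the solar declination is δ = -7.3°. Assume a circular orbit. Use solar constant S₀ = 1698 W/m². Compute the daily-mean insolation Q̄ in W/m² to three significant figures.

cos H₀ = −tan(+55.3°) tan(-7.300°) = 0.1850, H₀ = 1.3847 rad.
Bracket: H₀ sin φ sin δ + cos φ cos δ sin H₀ = 1.3847×0.82214×-0.12706 + 0.56928×0.99189×0.98274 = -0.144647 + 0.554917 = 0.410270.
Q̄ = (S₀/π) × [bracket] = (1698/π) × 0.410270 = 221.7 W/m².

Q̄ ≈ 222 W/m²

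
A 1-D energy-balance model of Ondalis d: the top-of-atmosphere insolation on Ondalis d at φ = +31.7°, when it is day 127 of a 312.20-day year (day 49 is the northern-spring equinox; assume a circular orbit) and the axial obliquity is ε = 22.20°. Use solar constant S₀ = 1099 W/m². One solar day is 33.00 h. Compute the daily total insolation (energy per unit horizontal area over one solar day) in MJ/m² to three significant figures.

Solar longitude: λ_s = 360° × (127 − 49)/312.20 = 89.942°.
sin δ = sin 22.20° × sin 89.942° = 0.37784, so δ = +22.200°.
cos H₀ = −tan(+31.7°) tan(+22.200°) = -0.2520, H₀ = 1.8256 rad.
Bracket: H₀ sin φ sin δ + cos φ cos δ sin H₀ = 1.8256×0.52547×0.37784 + 0.85081×0.92587×0.96772 = 0.362461 + 0.762311 = 1.124772.
Q̄ = (S₀/π) × [bracket] = (1099/π) × 1.124772 = 393.47 W/m².
Daily total = Q̄ × 33.00 h × 3600 s/h = 393.47 × 33.00 × 3600 / 10⁶ = 46.74 MJ/m².

46.7 MJ/m²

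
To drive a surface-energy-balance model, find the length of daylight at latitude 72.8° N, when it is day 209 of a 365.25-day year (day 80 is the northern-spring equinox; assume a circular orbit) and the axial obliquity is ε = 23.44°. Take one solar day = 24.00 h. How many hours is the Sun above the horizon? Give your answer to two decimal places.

24.00 h

Solar longitude: λ_s = 360° × (209 − 80)/365.25 = 127.146°.
sin δ = sin 23.44° × sin 127.146° = 0.31708, so δ = +18.486°.
Sunrise equation: cos H₀ = −tan φ · tan δ = -1.0800 ≤ −1, so the Sun never sets (polar day) and H₀ = π.
Daylight = 2H₀/(2π) × 24.00 h = (3.1416/π) × 24.00 = 24.00 h.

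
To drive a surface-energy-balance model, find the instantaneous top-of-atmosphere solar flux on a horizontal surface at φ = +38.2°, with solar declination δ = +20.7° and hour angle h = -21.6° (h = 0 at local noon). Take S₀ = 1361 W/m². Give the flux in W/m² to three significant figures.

cos θ_z = sin φ sin δ + cos φ cos δ cos h = 0.218592 + 0.683502 = 0.902094.
Flux = S₀ · cos θ_z = 1361 × 0.902094 = 1228 W/m².

1.23e+03 W/m²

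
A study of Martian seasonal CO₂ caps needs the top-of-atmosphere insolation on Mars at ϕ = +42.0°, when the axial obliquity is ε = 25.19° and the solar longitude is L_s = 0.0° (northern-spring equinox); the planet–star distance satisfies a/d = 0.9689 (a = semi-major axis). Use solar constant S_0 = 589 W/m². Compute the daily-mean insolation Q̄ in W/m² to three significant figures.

Solar declination: sin δ = sin ε · sin L_s = sin 25.19° × sin 0.0° = 0.00000, so δ = +0.000°.
cos h₀ = −tan(+42.0°) tan(+0.000°) = -0.0000, h₀ = 1.5708 rad.
Bracket: h₀ sin ϕ sin δ + cos ϕ cos δ sin h₀ = 1.5708×0.66913×0.00000 + 0.74314×1.00000×1.00000 = 0.000000 + 0.743140 = 0.743140.
Inverse-square distance factor (a/d)² = 0.9689² = 0.938767.
Q̄ = (S_0/π) × 0.938767 × [bracket] = (589/π) × 0.938767 × 0.743140 = 130.8 W/m².

Q̄ ≈ 131 W/m²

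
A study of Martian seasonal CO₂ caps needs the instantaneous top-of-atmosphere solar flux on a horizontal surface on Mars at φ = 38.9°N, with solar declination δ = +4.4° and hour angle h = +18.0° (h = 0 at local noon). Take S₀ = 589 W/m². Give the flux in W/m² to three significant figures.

463 W/m²

cos θ_z = sin φ sin δ + cos φ cos δ cos h = 0.048177 + 0.737972 = 0.786149.
Flux = S₀ · cos θ_z = 589 × 0.786149 = 463.0 W/m².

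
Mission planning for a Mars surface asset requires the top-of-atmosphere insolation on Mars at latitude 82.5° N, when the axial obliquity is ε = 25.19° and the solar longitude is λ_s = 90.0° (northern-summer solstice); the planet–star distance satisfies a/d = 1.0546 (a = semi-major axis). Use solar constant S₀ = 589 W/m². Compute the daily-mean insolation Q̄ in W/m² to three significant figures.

Q̄ ≈ 276 W/m²

Solar declination: sin δ = sin ε · sin λ_s = sin 25.19° × sin 90.0° = 0.42562, so δ = +25.190°.
cos H₀ = −tan(+82.5°) tan(+25.190°) = -3.5727 ≤ −1 ⇒ polar day, H₀ = π.
Bracket: H₀ sin φ sin δ + cos φ cos δ sin H₀ = 3.1416×0.99144×0.42562 + 0.13053×0.90490×0.00000 = 1.325682 + 0.000000 = 1.325682.
Inverse-square distance factor (a/d)² = 1.0546² = 1.112181.
Q̄ = (S₀/π) × 1.112181 × [bracket] = (589/π) × 1.112181 × 1.325682 = 276.4 W/m².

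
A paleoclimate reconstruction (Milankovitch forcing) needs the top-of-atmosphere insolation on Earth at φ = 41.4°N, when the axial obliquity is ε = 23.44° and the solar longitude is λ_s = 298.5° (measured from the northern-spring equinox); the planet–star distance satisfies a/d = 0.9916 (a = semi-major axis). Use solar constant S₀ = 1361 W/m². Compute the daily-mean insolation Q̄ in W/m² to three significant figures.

Solar declination: sin δ = sin ε · sin λ_s = sin 23.44° × sin 298.5° = -0.34958, so δ = -20.462°.
cos H₀ = −tan(+41.4°) tan(-20.462°) = 0.3290, H₀ = 1.2356 rad.
Bracket: H₀ sin φ sin δ + cos φ cos δ sin H₀ = 1.2356×0.66131×-0.34958 + 0.75011×0.93691×0.94435 = -0.285647 + 0.663676 = 0.378029.
Inverse-square distance factor (a/d)² = 0.9916² = 0.983271.
Q̄ = (S₀/π) × 0.983271 × [bracket] = (1361/π) × 0.983271 × 0.378029 = 161.0 W/m².

Q̄ ≈ 161 W/m²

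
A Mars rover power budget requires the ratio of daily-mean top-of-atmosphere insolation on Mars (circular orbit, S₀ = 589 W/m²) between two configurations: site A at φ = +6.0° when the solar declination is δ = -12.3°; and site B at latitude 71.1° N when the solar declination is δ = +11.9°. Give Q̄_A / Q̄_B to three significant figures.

— Configuration A (φ=+6.0°):
cos H₀ = −tan(+6.0°) tan(-12.300°) = 0.0229, H₀ = 1.5479 rad.
Bracket: H₀ sin φ sin δ + cos φ cos δ sin H₀ = 1.5479×0.10453×-0.21303 + 0.99452×0.97705×0.99974 = -0.034469 + 0.971443 = 0.936974.
Q̄ = (S₀/π) × [bracket] = (589/π) × 0.936974 = 175.67 W/m².
— Configuration B (φ=+71.1°):
cos H₀ = −tan(+71.1°) tan(+11.900°) = -0.6155, H₀ = 2.2338 rad.
Bracket: H₀ sin φ sin δ + cos φ cos δ sin H₀ = 2.2338×0.94609×0.20620 + 0.32392×0.97851×0.78814 = 0.435778 + 0.249808 = 0.685586.
Q̄ = (S₀/π) × [bracket] = (589/π) × 0.685586 = 128.54 W/m².
Ratio Q̄_A / Q̄_B = 175.67 / 128.54 = 1.367.

Q̄_A / Q̄_B ≈ 1.37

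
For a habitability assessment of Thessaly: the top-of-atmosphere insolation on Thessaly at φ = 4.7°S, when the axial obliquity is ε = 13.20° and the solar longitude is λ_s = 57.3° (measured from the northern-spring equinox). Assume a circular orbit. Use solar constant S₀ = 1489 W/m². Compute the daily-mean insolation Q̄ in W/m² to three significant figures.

Solar declination: sin δ = sin ε · sin λ_s = sin 13.20° × sin 57.3° = 0.19216, so δ = +11.079°.
cos H₀ = −tan(-4.7°) tan(+11.079°) = 0.0161, H₀ = 1.5547 rad.
Bracket: H₀ sin φ sin δ + cos φ cos δ sin H₀ = 1.5547×-0.08194×0.19216 + 0.99664×0.98136×0.99987 = -0.024480 + 0.977935 = 0.953455.
Q̄ = (S₀/π) × [bracket] = (1489/π) × 0.953455 = 451.9 W/m².

Q̄ ≈ 452 W/m²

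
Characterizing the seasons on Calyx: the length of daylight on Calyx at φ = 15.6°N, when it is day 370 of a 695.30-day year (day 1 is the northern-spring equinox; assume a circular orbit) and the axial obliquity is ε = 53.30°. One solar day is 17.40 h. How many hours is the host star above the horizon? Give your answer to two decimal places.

8.46 h

Solar longitude: λ_s = 360° × (370 − 1)/695.30 = 191.054°.
sin δ = sin 53.30° × sin 191.054° = -0.15373, so δ = -8.843°.
cos H₀ = −tan φ · tan δ = −tan(+15.6°) × tan(-8.843°) = 0.0434, so H₀ = 1.5273 rad = 87.51°.
Daylight = 2H₀/(2π) × 17.40 h = (1.5273/π) × 17.40 = 8.46 h.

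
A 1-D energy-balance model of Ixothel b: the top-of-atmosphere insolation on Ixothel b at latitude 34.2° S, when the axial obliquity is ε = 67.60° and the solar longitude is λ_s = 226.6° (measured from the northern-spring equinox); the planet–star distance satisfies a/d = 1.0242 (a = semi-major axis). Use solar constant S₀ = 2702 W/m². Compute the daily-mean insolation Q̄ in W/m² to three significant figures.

Q̄ ≈ 1.20e+03 W/m²

Solar declination: sin δ = sin ε · sin λ_s = sin 67.60° × sin 226.6° = -0.67175, so δ = -42.202°.
cos H₀ = −tan(-34.2°) tan(-42.202°) = -0.6163, H₀ = 2.2348 rad.
Bracket: H₀ sin φ sin δ + cos φ cos δ sin H₀ = 2.2348×-0.56208×-0.67175 + 0.82708×0.74078×0.78753 = 0.843810 + 0.482507 = 1.326317.
Inverse-square distance factor (a/d)² = 1.0242² = 1.048986.
Q̄ = (S₀/π) × 1.048986 × [bracket] = (2702/π) × 1.048986 × 1.326317 = 1197 W/m².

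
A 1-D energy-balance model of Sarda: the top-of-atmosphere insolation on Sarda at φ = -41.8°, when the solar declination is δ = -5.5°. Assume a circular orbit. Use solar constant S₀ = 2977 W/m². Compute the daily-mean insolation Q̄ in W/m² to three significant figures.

cos H₀ = −tan(-41.8°) tan(-5.500°) = -0.0861, H₀ = 1.6570 rad.
Bracket: H₀ sin φ sin δ + cos φ cos δ sin H₀ = 1.6570×-0.66653×-0.09585 + 0.74548×0.99540×0.99629 = 0.105861 + 0.739298 = 0.845159.
Q̄ = (S₀/π) × [bracket] = (2977/π) × 0.845159 = 800.9 W/m².

Q̄ ≈ 801 W/m²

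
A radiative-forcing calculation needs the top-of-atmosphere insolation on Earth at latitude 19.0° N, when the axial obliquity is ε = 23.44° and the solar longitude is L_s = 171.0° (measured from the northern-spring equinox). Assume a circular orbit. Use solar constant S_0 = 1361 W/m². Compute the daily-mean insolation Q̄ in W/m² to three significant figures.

Solar declination: sin δ = sin ε · sin L_s = sin 23.44° × sin 171.0° = 0.06223, so δ = +3.568°.
cos h₀ = −tan(+19.0°) tan(+3.568°) = -0.0215, h₀ = 1.5923 rad.
Bracket: h₀ sin ϕ sin δ + cos ϕ cos δ sin h₀ = 1.5923×0.32557×0.06223 + 0.94552×0.99806×0.99977 = 0.032260 + 0.943469 = 0.975729.
Q̄ = (S_0/π) × [bracket] = (1361/π) × 0.975729 = 422.7 W/m².

Q̄ ≈ 423 W/m²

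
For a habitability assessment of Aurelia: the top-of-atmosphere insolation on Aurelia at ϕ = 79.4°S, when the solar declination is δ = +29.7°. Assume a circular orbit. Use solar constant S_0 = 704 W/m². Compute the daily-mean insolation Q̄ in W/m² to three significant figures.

cos h₀ = −tan(-79.4°) tan(+29.700°) = 3.0479 ≥ 1 ⇒ polar night, h₀ = 0 and Q̄ = 0.

Q̄ ≈ 0.00 W/m²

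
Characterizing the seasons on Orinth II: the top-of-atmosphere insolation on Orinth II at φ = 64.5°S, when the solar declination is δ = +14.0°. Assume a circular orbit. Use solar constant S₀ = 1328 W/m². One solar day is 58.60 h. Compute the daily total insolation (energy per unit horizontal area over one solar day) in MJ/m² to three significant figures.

11.9 MJ/m²

cos H₀ = −tan(-64.5°) tan(+14.000°) = 0.5227, H₀ = 1.0207 rad.
Bracket: H₀ sin φ sin δ + cos φ cos δ sin H₀ = 1.0207×-0.90259×0.24192 + 0.43051×0.97030×0.85250 = -0.222875 + 0.356110 = 0.133235.
Q̄ = (S₀/π) × [bracket] = (1328/π) × 0.133235 = 56.321 W/m².
Daily total = Q̄ × 58.60 h × 3600 s/h = 56.321 × 58.60 × 3600 / 10⁶ = 11.88 MJ/m².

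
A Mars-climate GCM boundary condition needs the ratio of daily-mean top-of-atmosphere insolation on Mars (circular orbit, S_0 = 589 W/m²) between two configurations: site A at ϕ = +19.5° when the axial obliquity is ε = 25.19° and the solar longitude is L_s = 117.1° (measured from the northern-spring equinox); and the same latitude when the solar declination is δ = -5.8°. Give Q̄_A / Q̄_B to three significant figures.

Q̄_A / Q̄_B ≈ 1.22

— Configuration A (ϕ=+19.5°):
Solar declination: sin δ = sin ε · sin L_s = sin 25.19° × sin 117.1° = 0.37889, so δ = +22.265°.
cos h₀ = −tan(+19.5°) tan(+22.265°) = -0.1450, h₀ = 1.7163 rad.
Bracket: h₀ sin ϕ sin δ + cos ϕ cos δ sin h₀ = 1.7163×0.33381×0.37889 + 0.94264×0.92544×0.98943 = 0.217073 + 0.863136 = 1.080209.
Q̄ = (S_0/π) × [bracket] = (589/π) × 1.080209 = 202.52 W/m².
— Configuration B (ϕ=+19.5°):
cos h₀ = −tan(+19.5°) tan(-5.800°) = 0.0360, h₀ = 1.5348 rad.
Bracket: h₀ sin ϕ sin δ + cos ϕ cos δ sin h₀ = 1.5348×0.33381×-0.10106 + 0.94264×0.99488×0.99935 = -0.051776 + 0.937204 = 0.885428.
Q̄ = (S_0/π) × [bracket] = (589/π) × 0.885428 = 166.00 W/m².
Ratio Q̄_A / Q̄_B = 202.52 / 166.00 = 1.220.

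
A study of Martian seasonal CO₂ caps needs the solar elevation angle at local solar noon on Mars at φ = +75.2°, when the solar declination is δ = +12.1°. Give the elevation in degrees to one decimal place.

At local noon the hour angle is zero, so the zenith angle equals |φ − δ| = |+75.2° − (+12.100°)| = 63.100°.
Elevation = 90° − 63.100° = 26.9°.

26.9°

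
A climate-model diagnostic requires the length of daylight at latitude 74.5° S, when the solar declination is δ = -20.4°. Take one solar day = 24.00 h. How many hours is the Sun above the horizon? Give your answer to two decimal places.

24.00 h

Sunrise equation: cos h₀ = −tan ϕ · tan δ = -1.3410 ≤ −1, so the Sun never sets (polar day) and h₀ = π.
Daylight = 2h₀/(2π) × 24.00 h = (3.1416/π) × 24.00 = 24.00 h.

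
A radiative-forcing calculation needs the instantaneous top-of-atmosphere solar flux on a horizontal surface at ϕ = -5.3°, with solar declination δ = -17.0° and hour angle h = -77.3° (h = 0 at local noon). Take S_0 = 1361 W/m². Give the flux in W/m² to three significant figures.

322 W/m²

cos θ_z = sin ϕ sin δ + cos ϕ cos δ cos h = 0.027007 + 0.209341 = 0.236348.
Flux = S_0 · cos θ_z = 1361 × 0.236348 = 321.7 W/m².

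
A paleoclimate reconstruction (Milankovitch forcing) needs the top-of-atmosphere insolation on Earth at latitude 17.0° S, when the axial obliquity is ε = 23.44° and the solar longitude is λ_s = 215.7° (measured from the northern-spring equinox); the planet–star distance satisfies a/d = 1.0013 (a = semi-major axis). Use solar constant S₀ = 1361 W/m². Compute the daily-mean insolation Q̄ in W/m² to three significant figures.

Q̄ ≈ 451 W/m²

Solar declination: sin δ = sin ε · sin λ_s = sin 23.44° × sin 215.7° = -0.23213, so δ = -13.422°.
cos H₀ = −tan(-17.0°) tan(-13.422°) = -0.0730, H₀ = 1.6438 rad.
Bracket: H₀ sin φ sin δ + cos φ cos δ sin H₀ = 1.6438×-0.29237×-0.23213 + 0.95630×0.97269×0.99733 = 0.111561 + 0.927700 = 1.039261.
Inverse-square distance factor (a/d)² = 1.0013² = 1.002602.
Q̄ = (S₀/π) × 1.002602 × [bracket] = (1361/π) × 1.002602 × 1.039261 = 451.4 W/m².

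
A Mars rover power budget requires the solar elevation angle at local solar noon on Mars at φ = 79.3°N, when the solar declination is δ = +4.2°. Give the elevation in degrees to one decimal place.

14.9°

At local noon the hour angle is zero, so the zenith angle equals |φ − δ| = |+79.3° − (+4.200°)| = 75.100°.
Elevation = 90° − 75.100° = 14.9°.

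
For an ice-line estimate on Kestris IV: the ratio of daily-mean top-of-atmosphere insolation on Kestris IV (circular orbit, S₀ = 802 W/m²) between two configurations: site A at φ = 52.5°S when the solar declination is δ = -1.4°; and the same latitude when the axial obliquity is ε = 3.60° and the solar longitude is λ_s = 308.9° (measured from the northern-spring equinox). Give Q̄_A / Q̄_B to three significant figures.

Q̄_A / Q̄_B ≈ 0.954

— Configuration A (φ=-52.5°):
cos H₀ = −tan(-52.5°) tan(-1.400°) = -0.0319, H₀ = 1.6027 rad.
Bracket: H₀ sin φ sin δ + cos φ cos δ sin H₀ = 1.6027×-0.79335×-0.02443 + 0.60876×0.99970×0.99949 = 0.031063 + 0.608267 = 0.639330.
Q̄ = (S₀/π) × [bracket] = (802/π) × 0.639330 = 163.21 W/m².
— Configuration B (φ=-52.5°):
Solar declination: sin δ = sin ε · sin λ_s = sin 3.60° × sin 308.9° = -0.04887, so δ = -2.801°.
cos H₀ = −tan(-52.5°) tan(-2.801°) = -0.0638, H₀ = 1.6346 rad.
Bracket: H₀ sin φ sin δ + cos φ cos δ sin H₀ = 1.6346×-0.79335×-0.04887 + 0.60876×0.99881×0.99797 = 0.063375 + 0.606801 = 0.670176.
Q̄ = (S₀/π) × [bracket] = (802/π) × 0.670176 = 171.09 W/m².
Ratio Q̄_A / Q̄_B = 163.21 / 171.09 = 0.9539.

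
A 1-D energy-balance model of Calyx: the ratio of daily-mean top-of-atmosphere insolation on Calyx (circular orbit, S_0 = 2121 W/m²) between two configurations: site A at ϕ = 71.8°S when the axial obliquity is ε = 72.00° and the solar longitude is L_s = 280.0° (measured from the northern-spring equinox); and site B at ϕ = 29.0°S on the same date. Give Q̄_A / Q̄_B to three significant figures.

— Configuration A (ϕ=-71.8°):
Solar declination: sin δ = sin ε · sin L_s = sin 72.00° × sin 280.0° = -0.93661, so δ = -69.489°.
cos h₀ = −tan(-71.8°) tan(-69.489°) = -8.1304 ≤ −1 ⇒ polar day, h₀ = π.
Bracket: h₀ sin ϕ sin δ + cos ϕ cos δ sin h₀ = 3.1416×-0.94997×-0.93661 + 0.31233×0.35038×0.00000 = 2.795243 + 0.000000 = 2.795243.
Q̄ = (S_0/π) × [bracket] = (2121/π) × 2.795243 = 1887.2 W/m².
— Configuration B (ϕ=-29.0°):
cos h₀ = −tan(-29.0°) tan(-69.489°) = -1.4817 ≤ −1 ⇒ polar day, h₀ = π.
Bracket: h₀ sin ϕ sin δ + cos ϕ cos δ sin h₀ = 3.1416×-0.48481×-0.93661 + 0.87462×0.35038×0.00000 = 1.426531 + 0.000000 = 1.426531.
Q̄ = (S_0/π) × [bracket] = (2121/π) × 1.426531 = 963.10 W/m².
Ratio Q̄_A / Q̄_B = 1887.2 / 963.10 = 1.960.

Q̄_A / Q̄_B ≈ 1.96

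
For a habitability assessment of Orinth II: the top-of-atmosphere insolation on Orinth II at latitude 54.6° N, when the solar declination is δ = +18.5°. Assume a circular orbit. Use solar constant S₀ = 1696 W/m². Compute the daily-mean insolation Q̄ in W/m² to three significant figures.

cos H₀ = −tan(+54.6°) tan(+18.500°) = -0.4708, H₀ = 2.0610 rad.
Bracket: H₀ sin φ sin δ + cos φ cos δ sin H₀ = 2.0610×0.81513×0.31730 + 0.57928×0.94832×0.88223 = 0.533059 + 0.484647 = 1.017706.
Q̄ = (S₀/π) × [bracket] = (1696/π) × 1.017706 = 549.4 W/m².

Q̄ ≈ 549 W/m²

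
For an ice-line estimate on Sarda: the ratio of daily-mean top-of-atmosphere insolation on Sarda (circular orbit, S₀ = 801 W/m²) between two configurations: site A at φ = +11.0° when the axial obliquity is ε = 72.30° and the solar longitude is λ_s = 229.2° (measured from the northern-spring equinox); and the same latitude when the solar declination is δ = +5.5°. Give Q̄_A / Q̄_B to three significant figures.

— Configuration A (φ=+11.0°):
Solar declination: sin δ = sin ε · sin λ_s = sin 72.30° × sin 229.2° = -0.72116, so δ = -46.150°.
cos H₀ = −tan(+11.0°) tan(-46.150°) = 0.2023, H₀ = 1.3670 rad.
Bracket: H₀ sin φ sin δ + cos φ cos δ sin H₀ = 1.3670×0.19081×-0.72116 + 0.98163×0.69277×0.97931 = -0.188105 + 0.665974 = 0.477869.
Q̄ = (S₀/π) × [bracket] = (801/π) × 0.477869 = 121.84 W/m².
— Configuration B (φ=+11.0°):
cos H₀ = −tan(+11.0°) tan(+5.500°) = -0.0187, H₀ = 1.5895 rad.
Bracket: H₀ sin φ sin δ + cos φ cos δ sin H₀ = 1.5895×0.19081×0.09585 + 0.98163×0.99540×0.99982 = 0.029071 + 0.976939 = 1.006010.
Q̄ = (S₀/π) × [bracket] = (801/π) × 1.006010 = 256.50 W/m².
Ratio Q̄_A / Q̄_B = 121.84 / 256.50 = 0.4750.

Q̄_A / Q̄_B ≈ 0.475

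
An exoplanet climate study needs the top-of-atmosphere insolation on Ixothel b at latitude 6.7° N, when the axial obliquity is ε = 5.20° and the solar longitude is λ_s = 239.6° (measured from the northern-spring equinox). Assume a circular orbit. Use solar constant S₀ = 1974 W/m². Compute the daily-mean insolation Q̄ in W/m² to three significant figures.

Solar declination: sin δ = sin ε · sin λ_s = sin 5.20° × sin 239.6° = -0.07817, so δ = -4.483°.
cos H₀ = −tan(+6.7°) tan(-4.483°) = 0.0092, H₀ = 1.5616 rad.
Bracket: H₀ sin φ sin δ + cos φ cos δ sin H₀ = 1.5616×0.11667×-0.07817 + 0.99317×0.99694×0.99996 = -0.014242 + 0.990091 = 0.975849.
Q̄ = (S₀/π) × [bracket] = (1974/π) × 0.975849 = 613.2 W/m².

Q̄ ≈ 613 W/m²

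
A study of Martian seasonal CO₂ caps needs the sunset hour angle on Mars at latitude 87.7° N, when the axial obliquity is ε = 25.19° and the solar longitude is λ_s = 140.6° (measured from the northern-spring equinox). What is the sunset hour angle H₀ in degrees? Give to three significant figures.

H₀ = 180°

Solar declination: sin δ = sin ε · sin λ_s = sin 25.19° × sin 140.6° = 0.27015, so δ = +15.673°.
Sunrise equation: cos H₀ = −tan φ · tan δ = -6.9860 ≤ −1, so the Sun never sets (polar day) and H₀ = π.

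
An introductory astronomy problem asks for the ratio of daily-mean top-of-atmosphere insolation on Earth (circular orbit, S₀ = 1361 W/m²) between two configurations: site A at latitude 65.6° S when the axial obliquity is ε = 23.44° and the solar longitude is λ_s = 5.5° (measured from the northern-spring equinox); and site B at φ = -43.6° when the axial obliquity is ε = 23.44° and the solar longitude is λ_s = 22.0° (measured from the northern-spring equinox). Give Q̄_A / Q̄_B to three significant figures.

Q̄_A / Q̄_B ≈ 0.640

— Configuration A (φ=-65.6°):
Solar declination: sin δ = sin ε · sin λ_s = sin 23.44° × sin 5.5° = 0.03813, so δ = +2.185°.
cos H₀ = −tan(-65.6°) tan(+2.185°) = 0.0841, H₀ = 1.4866 rad.
Bracket: H₀ sin φ sin δ + cos φ cos δ sin H₀ = 1.4866×-0.91068×0.03813 + 0.41310×0.99927×0.99646 = -0.051621 + 0.411337 = 0.359716.
Q̄ = (S₀/π) × [bracket] = (1361/π) × 0.359716 = 155.84 W/m².
— Configuration B (φ=-43.6°):
Solar declination: sin δ = sin ε · sin λ_s = sin 23.44° × sin 22.0° = 0.14901, so δ = +8.570°.
cos H₀ = −tan(-43.6°) tan(+8.570°) = 0.1435, H₀ = 1.4268 rad.
Bracket: H₀ sin φ sin δ + cos φ cos δ sin H₀ = 1.4268×-0.68962×0.14901 + 0.72417×0.98884×0.98965 = -0.146618 + 0.708677 = 0.562059.
Q̄ = (S₀/π) × [bracket] = (1361/π) × 0.562059 = 243.50 W/m².
Ratio Q̄_A / Q̄_B = 155.84 / 243.50 = 0.6400.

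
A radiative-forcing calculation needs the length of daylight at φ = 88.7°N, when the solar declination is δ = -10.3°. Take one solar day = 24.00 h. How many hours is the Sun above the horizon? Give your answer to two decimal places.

0.00 h

cos H₀ = −tan φ · tan δ = 8.0082 ≥ 1, so the Sun never rises (polar night) and H₀ = 0.
Daylight = 2H₀/(2π) × 24.00 h = (0.0000/π) × 24.00 = 0.00 h.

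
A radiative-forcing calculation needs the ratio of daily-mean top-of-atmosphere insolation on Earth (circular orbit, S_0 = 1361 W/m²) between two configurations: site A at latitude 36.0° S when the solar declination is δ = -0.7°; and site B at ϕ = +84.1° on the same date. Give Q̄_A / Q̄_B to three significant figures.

— Configuration A (ϕ=-36.0°):
cos h₀ = −tan(-36.0°) tan(-0.700°) = -0.0089, h₀ = 1.5797 rad.
Bracket: h₀ sin ϕ sin δ + cos ϕ cos δ sin h₀ = 1.5797×-0.58779×-0.01222 + 0.80902×0.99993×0.99996 = 0.011347 + 0.808931 = 0.820278.
Q̄ = (S_0/π) × [bracket] = (1361/π) × 0.820278 = 355.36 W/m².
— Configuration B (ϕ=+84.1°):
cos h₀ = −tan(+84.1°) tan(-0.700°) = 0.1182, h₀ = 1.4523 rad.
Bracket: h₀ sin ϕ sin δ + cos ϕ cos δ sin h₀ = 1.4523×0.99470×-0.01222 + 0.10279×0.99993×0.99299 = -0.017653 + 0.102062 = 0.084409.
Q̄ = (S_0/π) × [bracket] = (1361/π) × 0.084409 = 36.568 W/m².
Ratio Q̄_A / Q̄_B = 355.36 / 36.568 = 9.718.

Q̄_A / Q̄_B ≈ 9.72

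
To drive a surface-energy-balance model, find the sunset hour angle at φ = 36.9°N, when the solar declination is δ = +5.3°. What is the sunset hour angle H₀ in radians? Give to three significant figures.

cos H₀ = −tan φ · tan δ = −tan(+36.9°) × tan(+5.300°) = -0.0697, so H₀ = 1.6405 rad = 93.99°.

H₀ = 1.64 rad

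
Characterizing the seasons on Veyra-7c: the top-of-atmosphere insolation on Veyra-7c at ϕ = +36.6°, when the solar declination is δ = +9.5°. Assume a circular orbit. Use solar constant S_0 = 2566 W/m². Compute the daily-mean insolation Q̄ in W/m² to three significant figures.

cos h₀ = −tan(+36.6°) tan(+9.500°) = -0.1243, h₀ = 1.6954 rad.
Bracket: h₀ sin ϕ sin δ + cos ϕ cos δ sin h₀ = 1.6954×0.59622×0.16505 + 0.80282×0.98629×0.99225 = 0.166838 + 0.785677 = 0.952515.
Q̄ = (S_0/π) × [bracket] = (2566/π) × 0.952515 = 778.0 W/m².

Q̄ ≈ 778 W/m²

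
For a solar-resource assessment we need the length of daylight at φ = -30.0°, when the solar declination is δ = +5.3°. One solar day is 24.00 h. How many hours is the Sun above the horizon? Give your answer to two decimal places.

cos H₀ = −tan φ · tan δ = −tan(-30.0°) × tan(+5.300°) = 0.0536, so H₀ = 1.5172 rad = 86.93°.
Daylight = 2H₀/(2π) × 24.00 h = (1.5172/π) × 24.00 = 11.59 h.

11.59 h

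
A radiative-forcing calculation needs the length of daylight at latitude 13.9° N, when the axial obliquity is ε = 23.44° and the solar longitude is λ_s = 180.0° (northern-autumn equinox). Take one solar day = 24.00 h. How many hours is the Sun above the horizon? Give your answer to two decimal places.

12.00 h

Solar declination: sin δ = sin ε · sin λ_s = sin 23.44° × sin 180.0° = 0.00000, so δ = +0.000°.
cos H₀ = −tan φ · tan δ = −tan(+13.9°) × tan(+0.000°) = -0.0000, so H₀ = 1.5708 rad = 90.00°.
Daylight = 2H₀/(2π) × 24.00 h = (1.5708/π) × 24.00 = 12.00 h.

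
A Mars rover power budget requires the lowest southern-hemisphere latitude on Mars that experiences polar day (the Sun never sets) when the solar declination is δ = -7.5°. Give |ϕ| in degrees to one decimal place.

|ϕ| = 82.5°

Polar day requires cos h₀ = −tan ϕ tan δ ≤ −1, i.e. tan ϕ tan δ ≥ 1.
The boundary is |tan ϕ| · |tan δ| = 1, so |ϕ| = 90° − |δ| = 90° − 7.5° = 82.5° in the southern hemisphere.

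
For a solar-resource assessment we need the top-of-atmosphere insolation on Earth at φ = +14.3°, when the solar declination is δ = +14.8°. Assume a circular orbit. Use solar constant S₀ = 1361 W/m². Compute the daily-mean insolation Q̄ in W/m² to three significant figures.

cos H₀ = −tan(+14.3°) tan(+14.800°) = -0.0673, H₀ = 1.6382 rad.
Bracket: H₀ sin φ sin δ + cos φ cos δ sin H₀ = 1.6382×0.24700×0.25545 + 0.96902×0.96682×0.99773 = 0.103364 + 0.934741 = 1.038105.
Q̄ = (S₀/π) × [bracket] = (1361/π) × 1.038105 = 449.7 W/m².

Q̄ ≈ 450 W/m²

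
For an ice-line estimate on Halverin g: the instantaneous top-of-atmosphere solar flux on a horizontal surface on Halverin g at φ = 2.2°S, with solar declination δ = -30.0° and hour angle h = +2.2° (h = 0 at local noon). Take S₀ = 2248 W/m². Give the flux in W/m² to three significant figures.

cos θ_z = sin φ sin δ + cos φ cos δ cos h = 0.019194 + 0.864749 = 0.883943.
Flux = S₀ · cos θ_z = 2248 × 0.883943 = 1987 W/m².

1.99e+03 W/m²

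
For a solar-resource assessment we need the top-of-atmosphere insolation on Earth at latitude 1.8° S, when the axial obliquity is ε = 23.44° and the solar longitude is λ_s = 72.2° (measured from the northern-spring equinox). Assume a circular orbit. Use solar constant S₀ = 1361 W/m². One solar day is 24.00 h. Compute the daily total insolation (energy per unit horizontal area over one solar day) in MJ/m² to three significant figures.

Solar declination: sin δ = sin ε · sin λ_s = sin 23.44° × sin 72.2° = 0.37875, so δ = +22.256°.
cos H₀ = −tan(-1.8°) tan(+22.256°) = 0.0129, H₀ = 1.5579 rad.
Bracket: H₀ sin φ sin δ + cos φ cos δ sin H₀ = 1.5579×-0.03141×0.37875 + 0.99951×0.92550×0.99992 = -0.018534 + 0.924973 = 0.906439.
Q̄ = (S₀/π) × [bracket] = (1361/π) × 0.906439 = 392.69 W/m².
Daily total = Q̄ × 24.00 h × 3600 s/h = 392.69 × 24.00 × 3600 / 10⁶ = 33.93 MJ/m².

33.9 MJ/m²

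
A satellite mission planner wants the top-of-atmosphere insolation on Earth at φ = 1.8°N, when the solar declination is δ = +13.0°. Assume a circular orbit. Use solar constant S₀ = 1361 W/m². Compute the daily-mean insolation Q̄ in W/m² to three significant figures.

cos H₀ = −tan(+1.8°) tan(+13.000°) = -0.0073, H₀ = 1.5781 rad.
Bracket: H₀ sin φ sin δ + cos φ cos δ sin H₀ = 1.5781×0.03141×0.22495 + 0.99951×0.97437×0.99997 = 0.011150 + 0.973863 = 0.985013.
Q̄ = (S₀/π) × [bracket] = (1361/π) × 0.985013 = 426.7 W/m².

Q̄ ≈ 427 W/m²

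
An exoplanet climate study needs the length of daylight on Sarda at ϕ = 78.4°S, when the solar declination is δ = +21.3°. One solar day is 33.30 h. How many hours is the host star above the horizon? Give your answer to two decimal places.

cos h₀ = −tan ϕ · tan δ = 1.8994 ≥ 1, so the host star never rises (polar night) and h₀ = 0.
Daylight = 2h₀/(2π) × 33.30 h = (0.0000/π) × 33.30 = 0.00 h.

0.00 h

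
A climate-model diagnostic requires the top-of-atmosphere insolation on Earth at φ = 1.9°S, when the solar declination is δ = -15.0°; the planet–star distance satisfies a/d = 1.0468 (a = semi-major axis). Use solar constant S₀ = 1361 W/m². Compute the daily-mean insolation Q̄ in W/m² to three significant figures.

cos H₀ = −tan(-1.9°) tan(-15.000°) = -0.0089, H₀ = 1.5797 rad.
Bracket: H₀ sin φ sin δ + cos φ cos δ sin H₀ = 1.5797×-0.03316×-0.25882 + 0.99945×0.96593×0.99996 = 0.013558 + 0.965360 = 0.978918.
Inverse-square distance factor (a/d)² = 1.0468² = 1.095790.
Q̄ = (S₀/π) × 1.095790 × [bracket] = (1361/π) × 1.095790 × 0.978918 = 464.7 W/m².

Q̄ ≈ 465 W/m²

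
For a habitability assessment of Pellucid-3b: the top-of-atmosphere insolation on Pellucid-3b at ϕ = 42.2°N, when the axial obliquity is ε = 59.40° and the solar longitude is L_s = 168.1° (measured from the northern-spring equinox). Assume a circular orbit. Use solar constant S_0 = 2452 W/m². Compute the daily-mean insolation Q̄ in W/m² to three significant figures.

Solar declination: sin δ = sin ε · sin L_s = sin 59.40° × sin 168.1° = 0.17749, so δ = +10.224°.
cos h₀ = −tan(+42.2°) tan(+10.224°) = -0.1635, h₀ = 1.7351 rad.
Bracket: h₀ sin ϕ sin δ + cos ϕ cos δ sin h₀ = 1.7351×0.67172×0.17749 + 0.74080×0.98412×0.98654 = 0.206865 + 0.719223 = 0.926088.
Q̄ = (S_0/π) × [bracket] = (2452/π) × 0.926088 = 722.8 W/m².

Q̄ ≈ 723 W/m²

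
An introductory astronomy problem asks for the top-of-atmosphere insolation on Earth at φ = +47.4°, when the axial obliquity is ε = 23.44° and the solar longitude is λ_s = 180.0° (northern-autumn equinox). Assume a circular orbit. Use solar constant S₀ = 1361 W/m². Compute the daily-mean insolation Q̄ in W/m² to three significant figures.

Q̄ ≈ 293 W/m²

Solar declination: sin δ = sin ε · sin λ_s = sin 23.44° × sin 180.0° = 0.00000, so δ = +0.000°.
cos H₀ = −tan(+47.4°) tan(+0.000°) = -0.0000, H₀ = 1.5708 rad.
Bracket: H₀ sin φ sin δ + cos φ cos δ sin H₀ = 1.5708×0.73610×0.00000 + 0.67688×1.00000×1.00000 = 0.000000 + 0.676880 = 0.676880.
Q̄ = (S₀/π) × [bracket] = (1361/π) × 0.676880 = 293.2 W/m².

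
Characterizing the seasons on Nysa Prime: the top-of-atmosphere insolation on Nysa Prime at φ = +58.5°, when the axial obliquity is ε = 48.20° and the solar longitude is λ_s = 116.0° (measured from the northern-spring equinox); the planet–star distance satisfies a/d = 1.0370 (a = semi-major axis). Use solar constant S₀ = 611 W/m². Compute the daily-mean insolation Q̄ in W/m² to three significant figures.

Solar declination: sin δ = sin ε · sin λ_s = sin 48.20° × sin 116.0° = 0.67003, so δ = +42.069°.
cos H₀ = −tan(+58.5°) tan(+42.069°) = -1.4729 ≤ −1 ⇒ polar day, H₀ = π.
Bracket: H₀ sin φ sin δ + cos φ cos δ sin H₀ = 3.1416×0.85264×0.67003 + 0.52250×0.74233×0.00000 = 1.794778 + 0.000000 = 1.794778.
Inverse-square distance factor (a/d)² = 1.0370² = 1.075369.
Q̄ = (S₀/π) × 1.075369 × [bracket] = (611/π) × 1.075369 × 1.794778 = 375.4 W/m².

Q̄ ≈ 375 W/m²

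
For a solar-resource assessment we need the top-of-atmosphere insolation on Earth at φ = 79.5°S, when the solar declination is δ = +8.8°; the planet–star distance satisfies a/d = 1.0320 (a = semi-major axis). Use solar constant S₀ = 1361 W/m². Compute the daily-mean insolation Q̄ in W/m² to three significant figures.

cos H₀ = −tan(-79.5°) tan(+8.800°) = 0.8353, H₀ = 0.5822 rad.
Bracket: H₀ sin φ sin δ + cos φ cos δ sin H₀ = 0.5822×-0.98325×0.15299 + 0.18224×0.98823×0.54984 = -0.087579 + 0.099023 = 0.011444.
Inverse-square distance factor (a/d)² = 1.0320² = 1.065024.
Q̄ = (S₀/π) × 1.065024 × [bracket] = (1361/π) × 1.065024 × 0.011444 = 5.280 W/m².

Q̄ ≈ 5.28 W/m²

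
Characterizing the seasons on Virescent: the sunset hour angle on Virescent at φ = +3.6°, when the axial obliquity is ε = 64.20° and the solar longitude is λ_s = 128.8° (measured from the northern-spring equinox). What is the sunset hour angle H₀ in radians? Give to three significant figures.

H₀ = 1.63 rad

Solar declination: sin δ = sin ε · sin λ_s = sin 64.20° × sin 128.8° = 0.70165, so δ = +44.560°.
cos H₀ = −tan φ · tan δ = −tan(+3.6°) × tan(+44.560°) = -0.0620, so H₀ = 1.6328 rad = 93.55°.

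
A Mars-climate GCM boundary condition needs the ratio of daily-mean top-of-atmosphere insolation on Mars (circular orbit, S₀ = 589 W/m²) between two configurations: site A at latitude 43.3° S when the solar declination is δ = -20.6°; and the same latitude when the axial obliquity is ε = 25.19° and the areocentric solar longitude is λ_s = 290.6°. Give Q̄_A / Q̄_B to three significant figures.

Q̄_A / Q̄_B ≈ 0.957

— Configuration A (φ=-43.3°):
cos H₀ = −tan(-43.3°) tan(-20.600°) = -0.3542, H₀ = 1.9329 rad.
Bracket: H₀ sin φ sin δ + cos φ cos δ sin H₀ = 1.9329×-0.68582×-0.35184 + 0.72777×0.93606×0.93517 = 0.466407 + 0.637072 = 1.103479.
Q̄ = (S₀/π) × [bracket] = (589/π) × 1.103479 = 206.89 W/m².
— Configuration B (φ=-43.3°):
sin δ = sin 25.19° × sin 290.6° = -0.39841, so δ = -23.479°.
cos H₀ = −tan(-43.3°) tan(-23.479°) = -0.4093, H₀ = 1.9925 rad.
Bracket: H₀ sin φ sin δ + cos φ cos δ sin H₀ = 1.9925×-0.68582×-0.39841 + 0.72777×0.91721×0.91239 = 0.544426 + 0.609037 = 1.153463.
Q̄ = (S₀/π) × [bracket] = (589/π) × 1.153463 = 216.26 W/m².
Ratio Q̄_A / Q̄_B = 206.89 / 216.26 = 0.9567.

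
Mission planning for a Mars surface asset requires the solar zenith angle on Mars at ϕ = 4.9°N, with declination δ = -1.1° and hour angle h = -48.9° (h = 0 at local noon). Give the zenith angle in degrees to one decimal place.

θ_z = 49.2°

cos θ_z = sin ϕ sin δ + cos ϕ cos δ cos h = -0.001640 + 0.654852 = 0.653212.
θ_z = arccos(0.653212) = 49.2°.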